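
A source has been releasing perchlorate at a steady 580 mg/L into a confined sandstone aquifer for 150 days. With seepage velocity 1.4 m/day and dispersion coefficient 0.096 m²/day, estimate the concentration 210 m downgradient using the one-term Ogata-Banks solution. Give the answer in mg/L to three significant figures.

290 mg/L

For a continuous step input, C/C₀ ≈ ½·erfc((x−vt)/(2√(Dt))).
vt = 1.4 × 150 = 210 m and 2√(Dt) = 2√(0.096 × 150) = 7.589 m.
Argument (x−vt)/(2√(Dt)) = (210 − 210)/7.589 = 0; ½·erfc(0) = 0.5000.
C = 580 × 0.5000 = 290 mg/L.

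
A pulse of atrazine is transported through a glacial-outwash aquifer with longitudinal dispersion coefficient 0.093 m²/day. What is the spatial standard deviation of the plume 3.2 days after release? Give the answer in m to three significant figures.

0.771 m

Dispersive spreading gives a Gaussian with σ² = 2Dt; advection only shifts the center.
σ = √(2 × 0.093 × 3.2) = 0.771 m.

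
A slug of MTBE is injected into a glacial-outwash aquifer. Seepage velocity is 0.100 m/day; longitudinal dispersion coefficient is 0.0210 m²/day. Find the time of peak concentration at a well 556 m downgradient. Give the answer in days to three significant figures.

5560 days

For the 1D instantaneous-source solution, setting ∂C/∂t = 0 at fixed x gives v²t² + 2Dt − x² = 0, so t = (√(D² + v²x²) − D)/v².
√(D² + v²x²) = √(0.0210² + 0.100² × 556²) = 55.60; v² = 0.01.
t = (55.60 − 0.0210)/0.01 = 5560 days (vs. the pure-advection estimate x/v = 5560 d).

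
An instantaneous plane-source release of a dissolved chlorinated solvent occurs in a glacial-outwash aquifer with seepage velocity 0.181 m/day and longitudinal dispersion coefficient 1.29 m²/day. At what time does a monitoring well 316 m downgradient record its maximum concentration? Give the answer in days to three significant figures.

For the 1D instantaneous-source solution, setting ∂C/∂t = 0 at fixed x gives v²t² + 2Dt − x² = 0, so t = (√(D² + v²x²) − D)/v².
√(D² + v²x²) = √(1.29² + 0.181² × 316²) = 57.21; v² = 0.032761.
t = (57.21 − 1.29)/0.032761 = 1710 days (vs. the pure-advection estimate x/v = 1750 d).

1710 days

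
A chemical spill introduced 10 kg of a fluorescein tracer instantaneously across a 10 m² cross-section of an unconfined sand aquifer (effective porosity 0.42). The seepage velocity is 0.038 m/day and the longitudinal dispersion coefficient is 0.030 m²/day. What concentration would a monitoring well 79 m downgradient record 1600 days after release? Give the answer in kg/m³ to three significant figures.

For an instantaneous plane source, C(x,t) = M/(n_e·A·√(4πDt)) · exp(−(x−vt)²/(4Dt)), with n_e·A the pore (flow) area.
Plume center vt = 0.038 × 1600 = 60.8 m, so the well at 79 m is 18.2 m downgradient of the peak.
√(4πDt) = 24.56 m, giving peak height M/(n_e·A·√(4πDt)) = 10/(0.42 × 10 × 24.56) = 0.09694 kg/m³.
(x−vt)²/(4Dt) = (18.2)²/(4 × 0.030 × 1600) = 1.725; exp(−1.725) = 0.1782.
C = 0.09694 × 0.1782 = 0.0173 kg/m³.

0.0173 kg/m³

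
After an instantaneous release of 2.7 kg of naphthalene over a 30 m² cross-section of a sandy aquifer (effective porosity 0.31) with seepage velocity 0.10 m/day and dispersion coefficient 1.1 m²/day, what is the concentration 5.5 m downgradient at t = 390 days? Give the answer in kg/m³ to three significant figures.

For an instantaneous plane source, C(x,t) = M/(n_e·A·√(4πDt)) · exp(−(x−vt)²/(4Dt)), with n_e·A the pore (flow) area.
Plume center vt = 0.10 × 390 = 39 m, so the well at 5.5 m is 33.5 m upgradient of the peak.
√(4πDt) = 73.42 m, giving peak height M/(n_e·A·√(4πDt)) = 2.7/(0.31 × 30 × 73.42) = 0.003954 kg/m³.
(x−vt)²/(4Dt) = (-33.5)²/(4 × 1.1 × 390) = 0.6540; exp(−0.6540) = 0.5200.
C = 0.003954 × 0.5200 = 0.00206 kg/m³.

0.00206 kg/m³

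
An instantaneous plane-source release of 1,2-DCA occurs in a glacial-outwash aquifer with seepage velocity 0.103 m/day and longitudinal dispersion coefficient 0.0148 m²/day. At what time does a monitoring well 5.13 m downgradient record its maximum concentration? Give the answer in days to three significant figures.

For the 1D instantaneous-source solution, setting ∂C/∂t = 0 at fixed x gives v²t² + 2Dt − x² = 0, so t = (√(D² + v²x²) − D)/v².
√(D² + v²x²) = √(0.0148² + 0.103² × 5.13²) = 0.5286; v² = 0.010609.
t = (0.5286 − 0.0148)/0.010609 = 48.4 days (vs. the pure-advection estimate x/v = 49.8 d).

48.4 days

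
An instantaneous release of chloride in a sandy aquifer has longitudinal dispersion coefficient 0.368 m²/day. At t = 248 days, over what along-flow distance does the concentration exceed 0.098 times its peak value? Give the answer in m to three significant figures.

The plume is Gaussian with σ = √(2Dt) = √(2 × 0.368 × 248) = 13.51 m.
C/C_peak = exp(−Δx²/(2σ²)) = 0.098 ⇒ Δx = σ·√(−2 ln 0.098) = 13.51 × 2.155 = 29.11 m.
Width = 2Δx = 58.2 m.

58.2 m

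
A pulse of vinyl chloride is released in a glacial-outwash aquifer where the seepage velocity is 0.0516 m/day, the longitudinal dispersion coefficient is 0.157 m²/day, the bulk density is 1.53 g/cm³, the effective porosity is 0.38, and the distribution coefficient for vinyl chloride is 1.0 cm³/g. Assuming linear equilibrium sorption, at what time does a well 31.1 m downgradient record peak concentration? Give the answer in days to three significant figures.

2750 days

Retardation factor R = 1 + ρ_b·K_d/n = 1 + 1.53 × 1.0/0.38 = 5.026.
Sorption retards both mechanisms: v_R = v/R = 0.01027 m/day, D_R = D/R = 0.03124 m²/day.
Peak time from v_R²t² + 2D_R t − x² = 0: t = (√(D_R² + v_R²x²) − D_R)/v_R².
√(D_R² + v_R²x²) = √(0.03124² + 0.01027² × 31.1²) = 0.3209; v_R² = 0.0001055.
t = (0.3209 − 0.03124)/0.0001055 = 2750 days.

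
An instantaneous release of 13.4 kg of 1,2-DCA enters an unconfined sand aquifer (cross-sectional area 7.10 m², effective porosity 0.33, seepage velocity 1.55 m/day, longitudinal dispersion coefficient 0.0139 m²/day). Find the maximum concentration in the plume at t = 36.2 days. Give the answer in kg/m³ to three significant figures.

2.27 kg/m³

The peak of an instantaneous 1D plume sits at x = vt; there the Gaussian factor is 1 and C_max = M/(n_e·A·√(4πDt)), where n_e·A is the pore area the mass is dissolved in.
√(4πDt) = √(4π × 0.0139 × 36.2) = 2.515 m, so C_max = 13.4/(0.33 × 7.10 × 2.515) = 2.27 kg/m³.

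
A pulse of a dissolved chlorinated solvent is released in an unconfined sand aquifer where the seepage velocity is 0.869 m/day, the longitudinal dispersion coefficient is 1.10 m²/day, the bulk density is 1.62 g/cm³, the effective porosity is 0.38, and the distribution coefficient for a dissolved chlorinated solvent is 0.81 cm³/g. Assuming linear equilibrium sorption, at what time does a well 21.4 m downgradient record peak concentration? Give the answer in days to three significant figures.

103 days

Retardation factor R = 1 + ρ_b·K_d/n = 1 + 1.62 × 0.81/0.38 = 4.453.
Sorption retards both mechanisms: v_R = v/R = 0.1951 m/day, D_R = D/R = 0.2470 m²/day.
Peak time from v_R²t² + 2D_R t − x² = 0: t = (√(D_R² + v_R²x²) − D_R)/v_R².
√(D_R² + v_R²x²) = √(0.2470² + 0.1951² × 21.4²) = 4.182; v_R² = 0.03806.
t = (4.182 − 0.2470)/0.03806 = 103 days.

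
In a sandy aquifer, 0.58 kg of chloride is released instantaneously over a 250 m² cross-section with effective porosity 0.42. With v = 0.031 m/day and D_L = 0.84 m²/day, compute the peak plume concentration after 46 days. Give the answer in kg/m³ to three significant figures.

0.000251 kg/m³

The peak of an instantaneous 1D plume sits at x = vt; there the Gaussian factor is 1 and C_max = M/(n_e·A·√(4πDt)), where n_e·A is the pore area the mass is dissolved in.
√(4πDt) = √(4π × 0.84 × 46) = 22.04 m, so C_max = 0.58/(0.42 × 250 × 22.04) = 0.000251 kg/m³.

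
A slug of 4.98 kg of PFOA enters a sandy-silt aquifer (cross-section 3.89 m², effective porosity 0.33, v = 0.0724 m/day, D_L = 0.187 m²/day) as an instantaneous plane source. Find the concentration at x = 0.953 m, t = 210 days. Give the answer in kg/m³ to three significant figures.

0.0479 kg/m³

For an instantaneous plane source, C(x,t) = M/(n_e·A·√(4πDt)) · exp(−(x−vt)²/(4Dt)), with n_e·A the pore (flow) area.
Plume center vt = 0.0724 × 210 = 15.204 m, so the well at 0.953 m is 14.251 m upgradient of the peak.
√(4πDt) = 22.21 m, giving peak height M/(n_e·A·√(4πDt)) = 4.98/(0.33 × 3.89 × 22.21) = 0.1747 kg/m³.
(x−vt)²/(4Dt) = (-14.251)²/(4 × 0.187 × 210) = 1.293; exp(−1.293) = 0.2744.
C = 0.1747 × 0.2744 = 0.0479 kg/m³.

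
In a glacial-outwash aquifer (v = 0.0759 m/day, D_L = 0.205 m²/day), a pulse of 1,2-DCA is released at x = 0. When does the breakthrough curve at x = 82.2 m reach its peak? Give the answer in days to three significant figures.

1050 days

For the 1D instantaneous-source solution, setting ∂C/∂t = 0 at fixed x gives v²t² + 2Dt − x² = 0, so t = (√(D² + v²x²) − D)/v².
√(D² + v²x²) = √(0.205² + 0.0759² × 82.2²) = 6.242; v² = 0.00576081.
t = (6.242 − 0.205)/0.00576081 = 1050 days (vs. the pure-advection estimate x/v = 1080 d).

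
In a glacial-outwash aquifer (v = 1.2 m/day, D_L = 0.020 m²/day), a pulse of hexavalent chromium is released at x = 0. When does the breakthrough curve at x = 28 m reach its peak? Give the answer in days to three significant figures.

For the 1D instantaneous-source solution, setting ∂C/∂t = 0 at fixed x gives v²t² + 2Dt − x² = 0, so t = (√(D² + v²x²) − D)/v².
√(D² + v²x²) = √(0.020² + 1.2² × 28²) = 33.60; v² = 1.44.
t = (33.60 − 0.020)/1.44 = 23.3 days (vs. the pure-advection estimate x/v = 23.3 d).

23.3 days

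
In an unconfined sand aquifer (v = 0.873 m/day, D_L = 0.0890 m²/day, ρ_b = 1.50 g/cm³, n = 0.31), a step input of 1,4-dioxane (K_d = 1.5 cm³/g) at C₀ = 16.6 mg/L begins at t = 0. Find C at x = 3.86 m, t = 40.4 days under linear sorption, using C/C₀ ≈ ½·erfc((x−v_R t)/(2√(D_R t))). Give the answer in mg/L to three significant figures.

Retardation factor R = 1 + ρ_b·K_d/n = 1 + 1.50 × 1.5/0.31 = 8.258.
Sorption retards both mechanisms: v_R = v/R = 0.1057 m/day, D_R = D/R = 0.01078 m²/day.
v_R·t = 0.1057 × 40.4 = 4.27028 m; 2√(D_R t) = 1.320 m; argument = (3.86 − 4.27028)/1.320 = -0.3108.
C = C₀ × ½·erfc(-0.3108) = 16.6 × 0.6699 = 11.1 mg/L.

11.1 mg/L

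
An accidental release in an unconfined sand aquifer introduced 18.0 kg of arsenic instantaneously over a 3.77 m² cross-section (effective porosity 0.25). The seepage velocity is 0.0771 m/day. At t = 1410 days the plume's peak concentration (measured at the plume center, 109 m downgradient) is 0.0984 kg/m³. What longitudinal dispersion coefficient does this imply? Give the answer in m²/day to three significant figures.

At the plume center C_max = M/(n_e·A·√(4πDt)), so D = M²/(4πt·(n_e·A·C_max)²).
n_e·A·C_max = 0.25 × 3.77 × 0.0984 = 0.09274 kg/m.
D = 18.0²/(4π × 1410 × 0.09274²) = 2.13 m²/day.

2.13 m²/day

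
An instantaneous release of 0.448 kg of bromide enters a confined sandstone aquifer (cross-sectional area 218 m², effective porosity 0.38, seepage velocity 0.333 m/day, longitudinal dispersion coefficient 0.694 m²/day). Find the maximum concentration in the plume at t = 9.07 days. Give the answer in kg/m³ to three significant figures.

0.000608 kg/m³

The peak of an instantaneous 1D plume sits at x = vt; there the Gaussian factor is 1 and C_max = M/(n_e·A·√(4πDt)), where n_e·A is the pore area the mass is dissolved in.
√(4πDt) = √(4π × 0.694 × 9.07) = 8.894 m, so C_max = 0.448/(0.38 × 218 × 8.894) = 0.000608 kg/m³.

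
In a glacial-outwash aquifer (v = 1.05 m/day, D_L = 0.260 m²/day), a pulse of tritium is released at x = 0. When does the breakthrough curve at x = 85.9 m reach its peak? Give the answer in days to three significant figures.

81.6 days

For the 1D instantaneous-source solution, setting ∂C/∂t = 0 at fixed x gives v²t² + 2Dt − x² = 0, so t = (√(D² + v²x²) − D)/v².
√(D² + v²x²) = √(0.260² + 1.05² × 85.9²) = 90.20; v² = 1.1025.
t = (90.20 − 0.260)/1.1025 = 81.6 days (vs. the pure-advection estimate x/v = 81.8 d).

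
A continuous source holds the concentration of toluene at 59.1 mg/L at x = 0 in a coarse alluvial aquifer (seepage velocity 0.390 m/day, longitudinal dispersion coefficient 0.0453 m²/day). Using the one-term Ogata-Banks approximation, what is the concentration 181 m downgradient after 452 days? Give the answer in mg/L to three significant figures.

13.6 mg/L

For a continuous step input, C/C₀ ≈ ½·erfc((x−vt)/(2√(Dt))).
vt = 0.390 × 452 = 176.28 m and 2√(Dt) = 2√(0.0453 × 452) = 9.050 m.
Argument (x−vt)/(2√(Dt)) = (181 − 176.28)/9.050 = 0.5215; ½·erfc(0.5215) = 0.2304.
C = 59.1 × 0.2304 = 13.6 mg/L.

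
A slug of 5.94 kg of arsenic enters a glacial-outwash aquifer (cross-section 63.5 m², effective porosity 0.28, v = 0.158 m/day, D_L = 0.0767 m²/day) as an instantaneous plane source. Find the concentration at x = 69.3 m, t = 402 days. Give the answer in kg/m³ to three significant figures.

0.0129 kg/m³

For an instantaneous plane source, C(x,t) = M/(n_e·A·√(4πDt)) · exp(−(x−vt)²/(4Dt)), with n_e·A the pore (flow) area.
Plume center vt = 0.158 × 402 = 63.516 m, so the well at 69.3 m is 5.784 m downgradient of the peak.
√(4πDt) = 19.68 m, giving peak height M/(n_e·A·√(4πDt)) = 5.94/(0.28 × 63.5 × 19.68) = 0.01698 kg/m³.
(x−vt)²/(4Dt) = (5.784)²/(4 × 0.0767 × 402) = 0.2713; exp(−0.2713) = 0.7624.
C = 0.01698 × 0.7624 = 0.0129 kg/m³.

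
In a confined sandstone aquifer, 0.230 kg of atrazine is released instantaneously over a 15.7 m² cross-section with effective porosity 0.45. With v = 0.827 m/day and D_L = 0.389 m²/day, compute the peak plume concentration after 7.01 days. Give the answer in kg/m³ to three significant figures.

The peak of an instantaneous 1D plume sits at x = vt; there the Gaussian factor is 1 and C_max = M/(n_e·A·√(4πDt)), where n_e·A is the pore area the mass is dissolved in.
√(4πDt) = √(4π × 0.389 × 7.01) = 5.854 m, so C_max = 0.230/(0.45 × 15.7 × 5.854) = 0.00556 kg/m³.

0.00556 kg/m³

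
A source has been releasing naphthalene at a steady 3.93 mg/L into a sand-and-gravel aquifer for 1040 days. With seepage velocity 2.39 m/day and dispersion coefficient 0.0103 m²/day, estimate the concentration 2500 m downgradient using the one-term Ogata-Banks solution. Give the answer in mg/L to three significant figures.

0.00366 mg/L

For a continuous step input, C/C₀ ≈ ½·erfc((x−vt)/(2√(Dt))).
vt = 2.39 × 1040 = 2485.6 m and 2√(Dt) = 2√(0.0103 × 1040) = 6.546 m.
Argument (x−vt)/(2√(Dt)) = (2500 − 2485.6)/6.546 = 2.200; ½·erfc(2.200) = 0.0009314.
C = 3.93 × 0.0009314 = 0.00366 mg/L.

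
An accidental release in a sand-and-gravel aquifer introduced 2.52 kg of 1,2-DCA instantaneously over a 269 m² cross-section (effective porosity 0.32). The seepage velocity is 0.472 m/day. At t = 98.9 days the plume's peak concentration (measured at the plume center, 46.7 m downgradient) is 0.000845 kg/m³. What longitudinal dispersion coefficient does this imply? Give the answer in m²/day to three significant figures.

0.966 m²/day

At the plume center C_max = M/(n_e·A·√(4πDt)), so D = M²/(4πt·(n_e·A·C_max)²).
n_e·A·C_max = 0.32 × 269 × 0.000845 = 0.07274 kg/m.
D = 2.52²/(4π × 98.9 × 0.07274²) = 0.966 m²/day.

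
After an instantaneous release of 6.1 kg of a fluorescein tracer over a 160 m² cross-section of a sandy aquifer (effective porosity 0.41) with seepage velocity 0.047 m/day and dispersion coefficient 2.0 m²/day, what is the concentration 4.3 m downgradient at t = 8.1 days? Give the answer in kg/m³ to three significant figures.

For an instantaneous plane source, C(x,t) = M/(n_e·A·√(4πDt)) · exp(−(x−vt)²/(4Dt)), with n_e·A the pore (flow) area.
Plume center vt = 0.047 × 8.1 = 0.3807 m, so the well at 4.3 m is 3.9193 m downgradient of the peak.
√(4πDt) = 14.27 m, giving peak height M/(n_e·A·√(4πDt)) = 6.1/(0.41 × 160 × 14.27) = 0.006516 kg/m³.
(x−vt)²/(4Dt) = (3.9193)²/(4 × 2.0 × 8.1) = 0.2371; exp(−0.2371) = 0.7889.
C = 0.006516 × 0.7889 = 0.00514 kg/m³.

0.00514 kg/m³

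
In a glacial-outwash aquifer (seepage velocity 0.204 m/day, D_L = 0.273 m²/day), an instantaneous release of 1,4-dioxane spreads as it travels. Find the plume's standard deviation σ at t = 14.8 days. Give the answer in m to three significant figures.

2.84 m

Dispersive spreading gives a Gaussian with σ² = 2Dt; advection only shifts the center.
σ = √(2 × 0.273 × 14.8) = 2.84 m.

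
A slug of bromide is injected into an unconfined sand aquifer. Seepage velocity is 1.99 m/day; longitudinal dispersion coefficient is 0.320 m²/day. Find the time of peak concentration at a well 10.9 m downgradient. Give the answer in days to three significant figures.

5.40 days

For the 1D instantaneous-source solution, setting ∂C/∂t = 0 at fixed x gives v²t² + 2Dt − x² = 0, so t = (√(D² + v²x²) − D)/v².
√(D² + v²x²) = √(0.320² + 1.99² × 10.9²) = 21.69; v² = 3.9601.
t = (21.69 − 0.320)/3.9601 = 5.40 days (vs. the pure-advection estimate x/v = 5.48 d).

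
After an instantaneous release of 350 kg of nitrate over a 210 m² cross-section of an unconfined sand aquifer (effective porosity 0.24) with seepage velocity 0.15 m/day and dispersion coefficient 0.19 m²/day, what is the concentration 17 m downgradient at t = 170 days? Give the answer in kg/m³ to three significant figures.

0.197 kg/m³

For an instantaneous plane source, C(x,t) = M/(n_e·A·√(4πDt)) · exp(−(x−vt)²/(4Dt)), with n_e·A the pore (flow) area.
Plume center vt = 0.15 × 170 = 25.5 m, so the well at 17 m is 8.5 m upgradient of the peak.
√(4πDt) = 20.15 m, giving peak height M/(n_e·A·√(4πDt)) = 350/(0.24 × 210 × 20.15) = 0.3446 kg/m³.
(x−vt)²/(4Dt) = (-8.5)²/(4 × 0.19 × 170) = 0.5592; exp(−0.5592) = 0.5717.
C = 0.3446 × 0.5717 = 0.197 kg/m³.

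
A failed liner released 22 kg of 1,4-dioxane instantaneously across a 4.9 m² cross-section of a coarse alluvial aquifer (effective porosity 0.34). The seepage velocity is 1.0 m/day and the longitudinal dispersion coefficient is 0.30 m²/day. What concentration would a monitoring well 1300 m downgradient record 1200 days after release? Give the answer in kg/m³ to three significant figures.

0.000189 kg/m³

For an instantaneous plane source, C(x,t) = M/(n_e·A·√(4πDt)) · exp(−(x−vt)²/(4Dt)), with n_e·A the pore (flow) area.
Plume center vt = 1.0 × 1200 = 1200 m, so the well at 1300 m is 100 m downgradient of the peak.
√(4πDt) = 67.26 m, giving peak height M/(n_e·A·√(4πDt)) = 22/(0.34 × 4.9 × 67.26) = 0.1963 kg/m³.
(x−vt)²/(4Dt) = (100)²/(4 × 0.30 × 1200) = 6.944; exp(−6.944) = 0.0009644.
C = 0.1963 × 0.0009644 = 0.000189 kg/m³.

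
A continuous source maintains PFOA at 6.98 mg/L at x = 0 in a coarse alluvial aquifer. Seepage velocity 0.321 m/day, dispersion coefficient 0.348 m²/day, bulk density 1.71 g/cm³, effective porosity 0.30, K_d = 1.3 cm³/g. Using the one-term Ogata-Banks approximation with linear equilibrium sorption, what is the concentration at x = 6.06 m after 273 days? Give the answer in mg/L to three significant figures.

Retardation factor R = 1 + ρ_b·K_d/n = 1 + 1.71 × 1.3/0.30 = 8.410.
Sorption retards both mechanisms: v_R = v/R = 0.03817 m/day, D_R = D/R = 0.04138 m²/day.
v_R·t = 0.03817 × 273 = 10.42041 m; 2√(D_R t) = 6.722 m; argument = (6.06 − 10.42041)/6.722 = -0.6487.
C = C₀ × ½·erfc(-0.6487) = 6.98 × 0.8205 = 5.73 mg/L.

5.73 mg/L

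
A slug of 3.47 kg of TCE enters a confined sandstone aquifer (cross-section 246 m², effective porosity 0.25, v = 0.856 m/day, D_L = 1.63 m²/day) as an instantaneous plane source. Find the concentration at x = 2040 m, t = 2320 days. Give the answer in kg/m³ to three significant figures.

For an instantaneous plane source, C(x,t) = M/(n_e·A·√(4πDt)) · exp(−(x−vt)²/(4Dt)), with n_e·A the pore (flow) area.
Plume center vt = 0.856 × 2320 = 1985.92 m, so the well at 2040 m is 54.08 m downgradient of the peak.
√(4πDt) = 218.0 m, giving peak height M/(n_e·A·√(4πDt)) = 3.47/(0.25 × 246 × 218.0) = 0.0002588 kg/m³.
(x−vt)²/(4Dt) = (54.08)²/(4 × 1.63 × 2320) = 0.1933; exp(−0.1933) = 0.8242.
C = 0.0002588 × 0.8242 = 0.000213 kg/m³.

0.000213 kg/m³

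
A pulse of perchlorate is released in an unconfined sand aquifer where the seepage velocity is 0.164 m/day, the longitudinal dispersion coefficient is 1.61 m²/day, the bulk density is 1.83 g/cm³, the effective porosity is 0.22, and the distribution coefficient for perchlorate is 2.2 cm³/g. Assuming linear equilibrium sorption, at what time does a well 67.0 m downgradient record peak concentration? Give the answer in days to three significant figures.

6810 days

Retardation factor R = 1 + ρ_b·K_d/n = 1 + 1.83 × 2.2/0.22 = 19.30.
Sorption retards both mechanisms: v_R = v/R = 0.008497 m/day, D_R = D/R = 0.08342 m²/day.
Peak time from v_R²t² + 2D_R t − x² = 0: t = (√(D_R² + v_R²x²) − D_R)/v_R².
√(D_R² + v_R²x²) = √(0.08342² + 0.008497² × 67.0²) = 0.5754; v_R² = 7.220e-05.
t = (0.5754 − 0.08342)/7.220e-05 = 6810 days.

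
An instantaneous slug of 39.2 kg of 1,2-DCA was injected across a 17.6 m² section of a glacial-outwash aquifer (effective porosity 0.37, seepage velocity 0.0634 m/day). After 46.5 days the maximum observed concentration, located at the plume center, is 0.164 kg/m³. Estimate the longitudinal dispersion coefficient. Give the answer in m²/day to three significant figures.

At the plume center C_max = M/(n_e·A·√(4πDt)), so D = M²/(4πt·(n_e·A·C_max)²).
n_e·A·C_max = 0.37 × 17.6 × 0.164 = 1.068 kg/m.
D = 39.2²/(4π × 46.5 × 1.068²) = 2.31 m²/day.

2.31 m²/day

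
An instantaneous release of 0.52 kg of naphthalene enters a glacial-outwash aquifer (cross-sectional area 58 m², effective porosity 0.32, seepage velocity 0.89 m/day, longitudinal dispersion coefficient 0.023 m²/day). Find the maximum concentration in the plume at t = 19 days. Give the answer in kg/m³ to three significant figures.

0.0120 kg/m³

The peak of an instantaneous 1D plume sits at x = vt; there the Gaussian factor is 1 and C_max = M/(n_e·A·√(4πDt)), where n_e·A is the pore area the mass is dissolved in.
√(4πDt) = √(4π × 0.023 × 19) = 2.343 m, so C_max = 0.52/(0.32 × 58 × 2.343) = 0.0120 kg/m³.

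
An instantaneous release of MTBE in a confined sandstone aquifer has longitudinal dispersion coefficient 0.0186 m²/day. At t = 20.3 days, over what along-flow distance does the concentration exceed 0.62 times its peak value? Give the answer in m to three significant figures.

1.70 m

The plume is Gaussian with σ = √(2Dt) = √(2 × 0.0186 × 20.3) = 0.8690 m.
C/C_peak = exp(−Δx²/(2σ²)) = 0.62 ⇒ Δx = σ·√(−2 ln 0.62) = 0.8690 × 0.9778 = 0.8497 m.
Width = 2Δx = 1.70 m.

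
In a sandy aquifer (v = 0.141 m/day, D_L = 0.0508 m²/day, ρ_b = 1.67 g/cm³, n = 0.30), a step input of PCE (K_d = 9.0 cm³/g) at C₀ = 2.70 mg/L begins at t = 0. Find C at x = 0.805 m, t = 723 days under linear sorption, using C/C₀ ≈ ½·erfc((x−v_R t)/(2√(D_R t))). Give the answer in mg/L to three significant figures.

2.27 mg/L

Retardation factor R = 1 + ρ_b·K_d/n = 1 + 1.67 × 9.0/0.30 = 51.10.
Sorption retards both mechanisms: v_R = v/R = 0.002759 m/day, D_R = D/R = 0.0009941 m²/day.
v_R·t = 0.002759 × 723 = 1.994757 m; 2√(D_R t) = 1.696 m; argument = (0.805 − 1.994757)/1.696 = -0.7015.
C = C₀ × ½·erfc(-0.7015) = 2.70 × 0.8394 = 2.27 mg/L.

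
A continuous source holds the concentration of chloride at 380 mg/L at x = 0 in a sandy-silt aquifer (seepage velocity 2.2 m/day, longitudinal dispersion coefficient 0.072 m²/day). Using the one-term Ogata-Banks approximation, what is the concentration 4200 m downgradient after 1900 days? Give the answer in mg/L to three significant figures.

43.1 mg/L

For a continuous step input, C/C₀ ≈ ½·erfc((x−vt)/(2√(Dt))).
vt = 2.2 × 1900 = 4180 m and 2√(Dt) = 2√(0.072 × 1900) = 23.39 m.
Argument (x−vt)/(2√(Dt)) = (4200 − 4180)/23.39 = 0.8551; ½·erfc(0.8551) = 0.1133.
C = 380 × 0.1133 = 43.1 mg/L.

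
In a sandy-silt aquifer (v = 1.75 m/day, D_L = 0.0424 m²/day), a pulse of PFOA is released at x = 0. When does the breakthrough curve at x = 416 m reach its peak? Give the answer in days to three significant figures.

238 days

For the 1D instantaneous-source solution, setting ∂C/∂t = 0 at fixed x gives v²t² + 2Dt − x² = 0, so t = (√(D² + v²x²) − D)/v².
√(D² + v²x²) = √(0.0424² + 1.75² × 416²) = 728.0; v² = 3.0625.
t = (728.0 − 0.0424)/3.0625 = 238 days (vs. the pure-advection estimate x/v = 238 d).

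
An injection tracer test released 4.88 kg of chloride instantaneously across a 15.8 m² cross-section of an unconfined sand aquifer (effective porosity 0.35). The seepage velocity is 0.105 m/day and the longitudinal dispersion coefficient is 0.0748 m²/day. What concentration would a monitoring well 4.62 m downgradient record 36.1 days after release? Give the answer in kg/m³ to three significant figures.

0.142 kg/m³

For an instantaneous plane source, C(x,t) = M/(n_e·A·√(4πDt)) · exp(−(x−vt)²/(4Dt)), with n_e·A the pore (flow) area.
Plume center vt = 0.105 × 36.1 = 3.7905 m, so the well at 4.62 m is 0.8295 m downgradient of the peak.
√(4πDt) = 5.825 m, giving peak height M/(n_e·A·√(4πDt)) = 4.88/(0.35 × 15.8 × 5.825) = 0.1515 kg/m³.
(x−vt)²/(4Dt) = (0.8295)²/(4 × 0.0748 × 36.1) = 0.06370; exp(−0.06370) = 0.9383.
C = 0.1515 × 0.9383 = 0.142 kg/m³.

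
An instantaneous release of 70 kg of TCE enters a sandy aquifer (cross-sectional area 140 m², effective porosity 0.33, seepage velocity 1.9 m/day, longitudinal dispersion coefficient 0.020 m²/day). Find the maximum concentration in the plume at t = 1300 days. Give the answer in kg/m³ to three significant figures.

0.0838 kg/m³

The peak of an instantaneous 1D plume sits at x = vt; there the Gaussian factor is 1 and C_max = M/(n_e·A·√(4πDt)), where n_e·A is the pore area the mass is dissolved in.
√(4πDt) = √(4π × 0.020 × 1300) = 18.08 m, so C_max = 70/(0.33 × 140 × 18.08) = 0.0838 kg/m³.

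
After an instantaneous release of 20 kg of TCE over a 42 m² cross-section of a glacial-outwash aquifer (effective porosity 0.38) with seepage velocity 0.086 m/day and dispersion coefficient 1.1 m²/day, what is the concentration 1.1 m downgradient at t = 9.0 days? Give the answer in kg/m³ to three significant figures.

0.112 kg/m³

For an instantaneous plane source, C(x,t) = M/(n_e·A·√(4πDt)) · exp(−(x−vt)²/(4Dt)), with n_e·A the pore (flow) area.
Plume center vt = 0.086 × 9.0 = 0.774 m, so the well at 1.1 m is 0.326 m downgradient of the peak.
√(4πDt) = 11.15 m, giving peak height M/(n_e·A·√(4πDt)) = 20/(0.38 × 42 × 11.15) = 0.1124 kg/m³.
(x−vt)²/(4Dt) = (0.326)²/(4 × 1.1 × 9.0) = 0.002684; exp(−0.002684) = 0.9973.
C = 0.1124 × 0.9973 = 0.112 kg/m³.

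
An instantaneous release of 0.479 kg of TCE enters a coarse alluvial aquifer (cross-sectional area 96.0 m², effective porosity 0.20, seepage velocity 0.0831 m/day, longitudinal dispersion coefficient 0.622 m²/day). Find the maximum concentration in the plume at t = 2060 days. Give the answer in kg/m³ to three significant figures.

0.000197 kg/m³

The peak of an instantaneous 1D plume sits at x = vt; there the Gaussian factor is 1 and C_max = M/(n_e·A·√(4πDt)), where n_e·A is the pore area the mass is dissolved in.
√(4πDt) = √(4π × 0.622 × 2060) = 126.9 m, so C_max = 0.479/(0.20 × 96.0 × 126.9) = 0.000197 kg/m³.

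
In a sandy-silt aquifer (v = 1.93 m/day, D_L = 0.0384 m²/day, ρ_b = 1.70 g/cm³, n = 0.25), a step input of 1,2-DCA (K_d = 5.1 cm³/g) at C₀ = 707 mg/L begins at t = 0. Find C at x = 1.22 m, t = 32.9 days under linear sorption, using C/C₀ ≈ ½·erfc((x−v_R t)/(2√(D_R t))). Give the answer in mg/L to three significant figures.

694 mg/L

Retardation factor R = 1 + ρ_b·K_d/n = 1 + 1.70 × 5.1/0.25 = 35.68.
Sorption retards both mechanisms: v_R = v/R = 0.05409 m/day, D_R = D/R = 0.001076 m²/day.
v_R·t = 0.05409 × 32.9 = 1.779561 m; 2√(D_R t) = 0.3763 m; argument = (1.22 − 1.779561)/0.3763 = -1.487.
C = C₀ × ½·erfc(-1.487) = 707 × 0.9823 = 694 mg/L.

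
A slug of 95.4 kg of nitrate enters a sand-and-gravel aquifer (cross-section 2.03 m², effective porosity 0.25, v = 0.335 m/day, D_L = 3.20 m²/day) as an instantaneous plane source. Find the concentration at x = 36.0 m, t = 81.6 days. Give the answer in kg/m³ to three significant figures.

3.05 kg/m³

For an instantaneous plane source, C(x,t) = M/(n_e·A·√(4πDt)) · exp(−(x−vt)²/(4Dt)), with n_e·A the pore (flow) area.
Plume center vt = 0.335 × 81.6 = 27.336 m, so the well at 36.0 m is 8.664 m downgradient of the peak.
√(4πDt) = 57.28 m, giving peak height M/(n_e·A·√(4πDt)) = 95.4/(0.25 × 2.03 × 57.28) = 3.282 kg/m³.
(x−vt)²/(4Dt) = (8.664)²/(4 × 3.20 × 81.6) = 0.07187; exp(−0.07187) = 0.9307.
C = 3.282 × 0.9307 = 3.05 kg/m³.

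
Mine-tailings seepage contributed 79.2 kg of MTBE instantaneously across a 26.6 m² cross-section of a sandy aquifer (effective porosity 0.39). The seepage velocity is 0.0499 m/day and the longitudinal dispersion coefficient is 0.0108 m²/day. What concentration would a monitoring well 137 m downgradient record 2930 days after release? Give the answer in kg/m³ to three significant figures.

0.196 kg/m³

For an instantaneous plane source, C(x,t) = M/(n_e·A·√(4πDt)) · exp(−(x−vt)²/(4Dt)), with n_e·A the pore (flow) area.
Plume center vt = 0.0499 × 2930 = 146.207 m, so the well at 137 m is 9.207 m upgradient of the peak.
√(4πDt) = 19.94 m, giving peak height M/(n_e·A·√(4πDt)) = 79.2/(0.39 × 26.6 × 19.94) = 0.3829 kg/m³.
(x−vt)²/(4Dt) = (-9.207)²/(4 × 0.0108 × 2930) = 0.6697; exp(−0.6697) = 0.5119.
C = 0.3829 × 0.5119 = 0.196 kg/m³.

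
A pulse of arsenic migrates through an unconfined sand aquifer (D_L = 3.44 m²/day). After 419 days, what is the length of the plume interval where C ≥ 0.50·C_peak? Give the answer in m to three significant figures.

126 m

The plume is Gaussian with σ = √(2Dt) = √(2 × 3.44 × 419) = 53.69 m.
C/C_peak = exp(−Δx²/(2σ²)) = 0.50 ⇒ Δx = σ·√(−2 ln 0.50) = 53.69 × 1.177 = 63.19 m.
Width = 2Δx = 126 m.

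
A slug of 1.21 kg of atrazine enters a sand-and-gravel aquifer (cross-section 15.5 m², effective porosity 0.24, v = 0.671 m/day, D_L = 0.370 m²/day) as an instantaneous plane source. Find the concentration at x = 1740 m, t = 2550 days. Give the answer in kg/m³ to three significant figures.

For an instantaneous plane source, C(x,t) = M/(n_e·A·√(4πDt)) · exp(−(x−vt)²/(4Dt)), with n_e·A the pore (flow) area.
Plume center vt = 0.671 × 2550 = 1711.05 m, so the well at 1740 m is 28.95 m downgradient of the peak.
√(4πDt) = 108.9 m, giving peak height M/(n_e·A·√(4πDt)) = 1.21/(0.24 × 15.5 × 108.9) = 0.002987 kg/m³.
(x−vt)²/(4Dt) = (28.95)²/(4 × 0.370 × 2550) = 0.2221; exp(−0.2221) = 0.8008.
C = 0.002987 × 0.8008 = 0.00239 kg/m³.

0.00239 kg/m³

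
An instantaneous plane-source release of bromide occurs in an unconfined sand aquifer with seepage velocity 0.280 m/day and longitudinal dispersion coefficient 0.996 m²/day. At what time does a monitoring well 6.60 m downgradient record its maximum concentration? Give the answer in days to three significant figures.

14.1 days

For the 1D instantaneous-source solution, setting ∂C/∂t = 0 at fixed x gives v²t² + 2Dt − x² = 0, so t = (√(D² + v²x²) − D)/v².
√(D² + v²x²) = √(0.996² + 0.280² × 6.60²) = 2.099; v² = 0.0784.
t = (2.099 − 0.996)/0.0784 = 14.1 days (vs. the pure-advection estimate x/v = 23.6 d).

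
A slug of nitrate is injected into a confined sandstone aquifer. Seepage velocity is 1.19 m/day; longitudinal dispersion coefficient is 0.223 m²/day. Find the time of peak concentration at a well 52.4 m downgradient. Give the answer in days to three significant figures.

43.9 days

For the 1D instantaneous-source solution, setting ∂C/∂t = 0 at fixed x gives v²t² + 2Dt − x² = 0, so t = (√(D² + v²x²) − D)/v².
√(D² + v²x²) = √(0.223² + 1.19² × 52.4²) = 62.36; v² = 1.4161.
t = (62.36 − 0.223)/1.4161 = 43.9 days (vs. the pure-advection estimate x/v = 44.0 d).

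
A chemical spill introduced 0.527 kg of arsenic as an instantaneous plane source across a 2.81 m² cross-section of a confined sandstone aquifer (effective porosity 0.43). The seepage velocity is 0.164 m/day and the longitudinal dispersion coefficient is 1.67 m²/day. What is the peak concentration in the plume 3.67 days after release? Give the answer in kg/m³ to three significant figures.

0.0497 kg/m³

The peak of an instantaneous 1D plume sits at x = vt; there the Gaussian factor is 1 and C_max = M/(n_e·A·√(4πDt)), where n_e·A is the pore area the mass is dissolved in.
√(4πDt) = √(4π × 1.67 × 3.67) = 8.776 m, so C_max = 0.527/(0.43 × 2.81 × 8.776) = 0.0497 kg/m³.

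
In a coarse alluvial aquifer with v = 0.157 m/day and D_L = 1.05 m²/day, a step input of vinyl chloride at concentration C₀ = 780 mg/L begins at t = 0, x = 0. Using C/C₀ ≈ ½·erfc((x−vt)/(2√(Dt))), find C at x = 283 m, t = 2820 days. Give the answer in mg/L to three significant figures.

765 mg/L

For a continuous step input, C/C₀ ≈ ½·erfc((x−vt)/(2√(Dt))).
vt = 0.157 × 2820 = 442.74 m and 2√(Dt) = 2√(1.05 × 2820) = 108.8 m.
Argument (x−vt)/(2√(Dt)) = (283 − 442.74)/108.8 = -1.468; ½·erfc(-1.468) = 0.9811.
C = 780 × 0.9811 = 765 mg/L.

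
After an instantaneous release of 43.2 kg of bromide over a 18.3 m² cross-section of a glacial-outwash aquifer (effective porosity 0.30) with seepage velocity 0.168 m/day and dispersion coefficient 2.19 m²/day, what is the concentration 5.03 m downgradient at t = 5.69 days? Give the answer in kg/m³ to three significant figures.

For an instantaneous plane source, C(x,t) = M/(n_e·A·√(4πDt)) · exp(−(x−vt)²/(4Dt)), with n_e·A the pore (flow) area.
Plume center vt = 0.168 × 5.69 = 0.95592 m, so the well at 5.03 m is 4.07408 m downgradient of the peak.
√(4πDt) = 12.51 m, giving peak height M/(n_e·A·√(4πDt)) = 43.2/(0.30 × 18.3 × 12.51) = 0.6290 kg/m³.
(x−vt)²/(4Dt) = (4.07408)²/(4 × 2.19 × 5.69) = 0.3330; exp(−0.3330) = 0.7168.
C = 0.6290 × 0.7168 = 0.451 kg/m³.

0.451 kg/m³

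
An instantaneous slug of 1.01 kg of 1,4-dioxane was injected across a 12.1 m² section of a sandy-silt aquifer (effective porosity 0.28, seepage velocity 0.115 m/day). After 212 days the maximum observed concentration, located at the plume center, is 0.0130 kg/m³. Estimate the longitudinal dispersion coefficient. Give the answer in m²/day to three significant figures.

At the plume center C_max = M/(n_e·A·√(4πDt)), so D = M²/(4πt·(n_e·A·C_max)²).
n_e·A·C_max = 0.28 × 12.1 × 0.0130 = 0.04404 kg/m.
D = 1.01²/(4π × 212 × 0.04404²) = 0.197 m²/day.

0.197 m²/day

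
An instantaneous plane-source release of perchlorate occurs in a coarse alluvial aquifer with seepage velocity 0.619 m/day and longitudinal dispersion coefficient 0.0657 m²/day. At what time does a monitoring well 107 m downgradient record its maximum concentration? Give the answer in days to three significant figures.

For the 1D instantaneous-source solution, setting ∂C/∂t = 0 at fixed x gives v²t² + 2Dt − x² = 0, so t = (√(D² + v²x²) − D)/v².
√(D² + v²x²) = √(0.0657² + 0.619² × 107²) = 66.23; v² = 0.383161.
t = (66.23 − 0.0657)/0.383161 = 173 days (vs. the pure-advection estimate x/v = 173 d).

173 days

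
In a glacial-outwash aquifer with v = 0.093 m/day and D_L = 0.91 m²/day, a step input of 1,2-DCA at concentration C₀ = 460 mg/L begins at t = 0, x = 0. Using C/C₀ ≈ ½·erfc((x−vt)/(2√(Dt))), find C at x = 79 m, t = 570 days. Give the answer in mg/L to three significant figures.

96.5 mg/L

For a continuous step input, C/C₀ ≈ ½·erfc((x−vt)/(2√(Dt))).
vt = 0.093 × 570 = 53.01 m and 2√(Dt) = 2√(0.91 × 570) = 45.55 m.
Argument (x−vt)/(2√(Dt)) = (79 − 53.01)/45.55 = 0.5706; ½·erfc(0.5706) = 0.2098.
C = 460 × 0.2098 = 96.5 mg/L.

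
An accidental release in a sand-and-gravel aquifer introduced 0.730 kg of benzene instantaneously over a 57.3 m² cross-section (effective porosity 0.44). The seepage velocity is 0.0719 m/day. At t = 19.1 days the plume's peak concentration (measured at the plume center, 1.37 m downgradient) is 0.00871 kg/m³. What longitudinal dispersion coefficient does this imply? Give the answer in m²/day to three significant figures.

At the plume center C_max = M/(n_e·A·√(4πDt)), so D = M²/(4πt·(n_e·A·C_max)²).
n_e·A·C_max = 0.44 × 57.3 × 0.00871 = 0.2196 kg/m.
D = 0.730²/(4π × 19.1 × 0.2196²) = 0.0460 m²/day.

0.0460 m²/day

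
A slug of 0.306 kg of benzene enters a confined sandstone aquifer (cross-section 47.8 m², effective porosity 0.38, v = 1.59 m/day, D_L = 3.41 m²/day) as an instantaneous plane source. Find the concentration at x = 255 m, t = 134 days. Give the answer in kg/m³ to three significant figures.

8.49e-05 kg/m³

For an instantaneous plane source, C(x,t) = M/(n_e·A·√(4πDt)) · exp(−(x−vt)²/(4Dt)), with n_e·A the pore (flow) area.
Plume center vt = 1.59 × 134 = 213.06 m, so the well at 255 m is 41.94 m downgradient of the peak.
√(4πDt) = 75.78 m, giving peak height M/(n_e·A·√(4πDt)) = 0.306/(0.38 × 47.8 × 75.78) = 0.0002223 kg/m³.
(x−vt)²/(4Dt) = (41.94)²/(4 × 3.41 × 134) = 0.9624; exp(−0.9624) = 0.3820.
C = 0.0002223 × 0.3820 = 8.49e-05 kg/m³.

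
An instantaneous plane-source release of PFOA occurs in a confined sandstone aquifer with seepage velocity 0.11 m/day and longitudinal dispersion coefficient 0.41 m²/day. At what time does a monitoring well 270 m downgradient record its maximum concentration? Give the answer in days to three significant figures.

For the 1D instantaneous-source solution, setting ∂C/∂t = 0 at fixed x gives v²t² + 2Dt − x² = 0, so t = (√(D² + v²x²) − D)/v².
√(D² + v²x²) = √(0.41² + 0.11² × 270²) = 29.70; v² = 0.0121.
t = (29.70 − 0.41)/0.0121 = 2420 days (vs. the pure-advection estimate x/v = 2450 d).

2420 days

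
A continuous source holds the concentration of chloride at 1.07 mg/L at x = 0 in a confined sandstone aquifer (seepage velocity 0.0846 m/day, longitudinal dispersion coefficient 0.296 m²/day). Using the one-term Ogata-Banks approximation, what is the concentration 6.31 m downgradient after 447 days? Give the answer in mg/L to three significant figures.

For a continuous step input, C/C₀ ≈ ½·erfc((x−vt)/(2√(Dt))).
vt = 0.0846 × 447 = 37.8162 m and 2√(Dt) = 2√(0.296 × 447) = 23.01 m.
Argument (x−vt)/(2√(Dt)) = (6.31 − 37.8162)/23.01 = -1.369; ½·erfc(-1.369) = 0.9736.
C = 1.07 × 0.9736 = 1.04 mg/L.

1.04 mg/L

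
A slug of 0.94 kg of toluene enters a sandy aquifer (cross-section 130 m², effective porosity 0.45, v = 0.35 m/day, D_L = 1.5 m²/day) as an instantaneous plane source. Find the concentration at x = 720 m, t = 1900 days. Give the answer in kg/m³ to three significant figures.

6.51e-05 kg/m³

For an instantaneous plane source, C(x,t) = M/(n_e·A·√(4πDt)) · exp(−(x−vt)²/(4Dt)), with n_e·A the pore (flow) area.
Plume center vt = 0.35 × 1900 = 665 m, so the well at 720 m is 55 m downgradient of the peak.
√(4πDt) = 189.2 m, giving peak height M/(n_e·A·√(4πDt)) = 0.94/(0.45 × 130 × 189.2) = 8.493e-05 kg/m³.
(x−vt)²/(4Dt) = (55)²/(4 × 1.5 × 1900) = 0.2654; exp(−0.2654) = 0.7669.
C = 8.493e-05 × 0.7669 = 6.51e-05 kg/m³.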